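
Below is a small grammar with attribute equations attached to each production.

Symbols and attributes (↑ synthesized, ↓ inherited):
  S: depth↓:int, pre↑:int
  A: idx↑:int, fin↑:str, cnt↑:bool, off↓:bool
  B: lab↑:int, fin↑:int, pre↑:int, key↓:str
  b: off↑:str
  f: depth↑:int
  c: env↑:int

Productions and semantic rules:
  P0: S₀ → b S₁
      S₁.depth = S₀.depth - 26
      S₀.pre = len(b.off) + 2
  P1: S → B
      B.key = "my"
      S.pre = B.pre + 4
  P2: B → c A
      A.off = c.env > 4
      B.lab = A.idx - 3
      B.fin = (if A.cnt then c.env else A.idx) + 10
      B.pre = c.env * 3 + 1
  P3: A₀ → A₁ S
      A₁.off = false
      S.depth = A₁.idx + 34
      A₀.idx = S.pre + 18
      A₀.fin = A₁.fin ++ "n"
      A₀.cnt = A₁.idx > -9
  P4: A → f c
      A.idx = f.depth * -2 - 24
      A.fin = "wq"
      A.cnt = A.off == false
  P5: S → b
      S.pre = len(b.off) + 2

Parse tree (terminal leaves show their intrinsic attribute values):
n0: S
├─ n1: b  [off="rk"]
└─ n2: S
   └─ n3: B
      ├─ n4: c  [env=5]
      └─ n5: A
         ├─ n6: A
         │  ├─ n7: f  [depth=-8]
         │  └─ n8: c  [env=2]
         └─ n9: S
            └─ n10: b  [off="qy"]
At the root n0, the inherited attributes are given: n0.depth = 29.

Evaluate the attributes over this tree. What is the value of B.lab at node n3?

19

1. n0.depth = 29  [given at root]
2. n1.off = "rk"  [terminal]
3. n2.depth = 3  [S₀.depth - 26]
4. n3.key = "my"  ["my"]
5. n4.env = 5  [terminal]
6. n5.off = true  [c.env > 4]
7. n6.off = false  [false]
8. n7.depth = -8  [terminal]
9. n8.env = 2  [terminal]
10. n6.idx = -8  [f.depth * -2 - 24]
11. n6.fin = "wq"  ["wq"]
12. n6.cnt = true  [A.off == false]
13. n9.depth = 26  [A₁.idx + 34]
14. n10.off = "qy"  [terminal]
15. n9.pre = 4  [len(b.off) + 2]
16. n5.idx = 22  [S.pre + 18]
17. n5.fin = "wqn"  [A₁.fin ++ "n"]
18. n5.cnt = true  [A₁.idx > -9]
19. n3.lab = 19  [A.idx - 3]
20. n3.fin = 15  [(if A.cnt then c.env else A.idx) + 10]
21. n3.pre = 16  [c.env * 3 + 1]
22. n2.pre = 20  [B.pre + 4]
23. n0.pre = 4  [len(b.off) + 2]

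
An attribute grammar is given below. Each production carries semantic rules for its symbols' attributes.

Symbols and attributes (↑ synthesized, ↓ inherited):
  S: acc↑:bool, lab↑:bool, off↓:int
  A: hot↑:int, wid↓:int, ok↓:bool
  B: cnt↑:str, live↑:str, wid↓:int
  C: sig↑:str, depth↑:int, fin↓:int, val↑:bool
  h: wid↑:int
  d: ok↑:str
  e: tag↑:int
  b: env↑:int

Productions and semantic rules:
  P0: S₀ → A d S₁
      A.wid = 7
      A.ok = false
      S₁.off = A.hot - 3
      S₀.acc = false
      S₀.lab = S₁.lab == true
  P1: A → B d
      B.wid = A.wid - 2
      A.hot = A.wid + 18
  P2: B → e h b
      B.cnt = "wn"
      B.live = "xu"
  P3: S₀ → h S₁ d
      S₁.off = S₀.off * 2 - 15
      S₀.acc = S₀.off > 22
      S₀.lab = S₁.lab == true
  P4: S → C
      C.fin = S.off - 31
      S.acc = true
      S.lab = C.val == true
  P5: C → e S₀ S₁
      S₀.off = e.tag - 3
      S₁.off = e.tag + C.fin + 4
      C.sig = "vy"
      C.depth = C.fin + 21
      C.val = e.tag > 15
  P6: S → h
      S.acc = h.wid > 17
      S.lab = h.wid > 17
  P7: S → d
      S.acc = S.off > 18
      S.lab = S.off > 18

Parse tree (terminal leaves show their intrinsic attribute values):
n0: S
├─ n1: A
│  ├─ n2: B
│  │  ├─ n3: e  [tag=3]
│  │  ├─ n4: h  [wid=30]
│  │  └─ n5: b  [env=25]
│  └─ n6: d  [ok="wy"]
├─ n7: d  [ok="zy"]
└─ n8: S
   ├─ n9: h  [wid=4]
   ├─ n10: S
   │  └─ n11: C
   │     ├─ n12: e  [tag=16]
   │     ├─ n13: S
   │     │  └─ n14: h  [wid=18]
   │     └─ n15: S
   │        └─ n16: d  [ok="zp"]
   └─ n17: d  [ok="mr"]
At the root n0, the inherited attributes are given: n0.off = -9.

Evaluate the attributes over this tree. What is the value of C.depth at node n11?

19

1. n0.off = -9  [given at root]
2. n1.wid = 7  [7]
3. n1.ok = false  [false]
4. n2.wid = 5  [A.wid - 2]
5. n3.tag = 3  [terminal]
6. n4.wid = 30  [terminal]
7. n5.env = 25  [terminal]
8. n2.cnt = "wn"  ["wn"]
9. n2.live = "xu"  ["xu"]
10. n6.ok = "wy"  [terminal]
11. n1.hot = 25  [A.wid + 18]
12. n7.ok = "zy"  [terminal]
13. n8.off = 22  [A.hot - 3]
14. n9.wid = 4  [terminal]
15. n10.off = 29  [S₀.off * 2 - 15]
16. n11.fin = -2  [S.off - 31]
17. n12.tag = 16  [terminal]
18. n13.off = 13  [e.tag - 3]
19. n14.wid = 18  [terminal]
20. n13.acc = true  [h.wid > 17]
21. n13.lab = true  [h.wid > 17]
22. n15.off = 18  [e.tag + C.fin + 4]
23. n16.ok = "zp"  [terminal]
24. n15.acc = false  [S.off > 18]
25. n15.lab = false  [S.off > 18]
26. n11.sig = "vy"  ["vy"]
27. n11.depth = 19  [C.fin + 21]
28. n11.val = true  [e.tag > 15]
29. n10.acc = true  [true]
30. n10.lab = true  [C.val == true]
31. n17.ok = "mr"  [terminal]
32. n8.acc = false  [S₀.off > 22]
33. n8.lab = true  [S₁.lab == true]
34. n0.acc = false  [false]
35. n0.lab = true  [S₁.lab == true]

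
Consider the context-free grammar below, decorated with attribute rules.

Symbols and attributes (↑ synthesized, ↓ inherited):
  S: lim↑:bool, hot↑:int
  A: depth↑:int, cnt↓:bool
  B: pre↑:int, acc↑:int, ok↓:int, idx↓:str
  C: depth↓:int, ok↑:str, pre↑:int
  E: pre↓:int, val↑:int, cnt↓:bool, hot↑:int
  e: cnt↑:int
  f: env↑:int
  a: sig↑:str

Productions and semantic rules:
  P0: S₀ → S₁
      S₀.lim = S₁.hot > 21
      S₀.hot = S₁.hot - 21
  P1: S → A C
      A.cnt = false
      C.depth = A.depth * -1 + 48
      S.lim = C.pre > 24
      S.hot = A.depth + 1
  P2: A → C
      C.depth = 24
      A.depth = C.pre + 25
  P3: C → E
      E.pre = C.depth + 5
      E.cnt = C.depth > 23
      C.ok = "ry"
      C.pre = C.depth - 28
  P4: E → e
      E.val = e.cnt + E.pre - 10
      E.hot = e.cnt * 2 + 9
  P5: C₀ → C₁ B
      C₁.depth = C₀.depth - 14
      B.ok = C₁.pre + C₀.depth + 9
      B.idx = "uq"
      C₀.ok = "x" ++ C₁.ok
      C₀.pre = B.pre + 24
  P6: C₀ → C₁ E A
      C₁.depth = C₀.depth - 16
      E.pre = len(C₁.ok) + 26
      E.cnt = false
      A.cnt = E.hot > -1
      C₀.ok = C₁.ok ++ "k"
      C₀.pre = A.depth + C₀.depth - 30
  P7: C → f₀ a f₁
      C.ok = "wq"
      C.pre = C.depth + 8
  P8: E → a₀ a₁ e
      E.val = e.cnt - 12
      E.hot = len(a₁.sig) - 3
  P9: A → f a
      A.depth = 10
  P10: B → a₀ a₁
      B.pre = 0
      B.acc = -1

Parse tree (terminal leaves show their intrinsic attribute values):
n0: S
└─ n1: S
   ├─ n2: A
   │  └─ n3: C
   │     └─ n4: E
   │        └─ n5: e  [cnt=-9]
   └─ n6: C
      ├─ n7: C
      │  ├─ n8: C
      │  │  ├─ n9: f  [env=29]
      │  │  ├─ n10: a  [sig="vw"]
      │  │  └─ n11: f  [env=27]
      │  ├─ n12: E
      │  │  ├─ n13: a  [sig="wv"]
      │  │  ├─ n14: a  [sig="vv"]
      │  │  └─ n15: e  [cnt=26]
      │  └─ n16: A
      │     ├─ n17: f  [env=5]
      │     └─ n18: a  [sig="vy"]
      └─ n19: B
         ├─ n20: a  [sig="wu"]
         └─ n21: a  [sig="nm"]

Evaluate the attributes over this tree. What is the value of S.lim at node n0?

1. n2.cnt = false  [false]
2. n3.depth = 24  [24]
3. n4.pre = 29  [C.depth + 5]
4. n4.cnt = true  [C.depth > 23]
5. n5.cnt = -9  [terminal]
6. n4.val = 10  [e.cnt + E.pre - 10]
7. n4.hot = -9  [e.cnt * 2 + 9]
8. n3.ok = "ry"  ["ry"]
9. n3.pre = -4  [C.depth - 28]
10. n2.depth = 21  [C.pre + 25]
11. n6.depth = 27  [A.depth * -1 + 48]
12. n7.depth = 13  [C₀.depth - 14]
13. n8.depth = -3  [C₀.depth - 16]
14. n9.env = 29  [terminal]
15. n10.sig = "vw"  [terminal]
16. n11.env = 27  [terminal]
17. n8.ok = "wq"  ["wq"]
18. n8.pre = 5  [C.depth + 8]
19. n12.pre = 28  [len(C₁.ok) + 26]
20. n12.cnt = false  [false]
21. n13.sig = "wv"  [terminal]
22. n14.sig = "vv"  [terminal]
23. n15.cnt = 26  [terminal]
24. n12.val = 14  [e.cnt - 12]
25. n12.hot = -1  [len(a₁.sig) - 3]
26. n16.cnt = false  [E.hot > -1]
27. n17.env = 5  [terminal]
28. n18.sig = "vy"  [terminal]
29. n16.depth = 10  [10]
30. n7.ok = "wqk"  [C₁.ok ++ "k"]
31. n7.pre = -7  [A.depth + C₀.depth - 30]
32. n19.ok = 29  [C₁.pre + C₀.depth + 9]
33. n19.idx = "uq"  ["uq"]
34. n20.sig = "wu"  [terminal]
35. n21.sig = "nm"  [terminal]
36. n19.pre = 0  [0]
37. n19.acc = -1  [-1]
38. n6.ok = "xwqk"  ["x" ++ C₁.ok]
39. n6.pre = 24  [B.pre + 24]
40. n1.lim = false  [C.pre > 24]
41. n1.hot = 22  [A.depth + 1]
42. n0.lim = true  [S₁.hot > 21]
43. n0.hot = 1  [S₁.hot - 21]

true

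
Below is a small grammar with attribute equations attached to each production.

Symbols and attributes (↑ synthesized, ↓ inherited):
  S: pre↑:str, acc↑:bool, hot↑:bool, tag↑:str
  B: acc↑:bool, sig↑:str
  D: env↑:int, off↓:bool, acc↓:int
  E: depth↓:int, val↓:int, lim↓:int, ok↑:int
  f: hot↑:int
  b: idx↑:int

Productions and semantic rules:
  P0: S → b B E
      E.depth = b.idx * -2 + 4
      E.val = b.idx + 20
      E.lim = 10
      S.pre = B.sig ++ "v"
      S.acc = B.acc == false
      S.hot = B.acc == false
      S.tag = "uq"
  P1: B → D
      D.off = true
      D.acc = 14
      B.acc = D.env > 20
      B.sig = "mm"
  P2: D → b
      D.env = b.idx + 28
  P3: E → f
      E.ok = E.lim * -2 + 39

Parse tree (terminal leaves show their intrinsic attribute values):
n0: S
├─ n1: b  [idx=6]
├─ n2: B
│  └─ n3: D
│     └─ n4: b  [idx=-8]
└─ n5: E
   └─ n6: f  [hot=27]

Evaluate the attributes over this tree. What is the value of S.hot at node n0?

1. n1.idx = 6  [terminal]
2. n3.off = true  [true]
3. n3.acc = 14  [14]
4. n4.idx = -8  [terminal]
5. n3.env = 20  [b.idx + 28]
6. n2.acc = false  [D.env > 20]
7. n2.sig = "mm"  ["mm"]
8. n5.depth = -8  [b.idx * -2 + 4]
9. n5.val = 26  [b.idx + 20]
10. n5.lim = 10  [10]
11. n6.hot = 27  [terminal]
12. n5.ok = 19  [E.lim * -2 + 39]
13. n0.pre = "mmv"  [B.sig ++ "v"]
14. n0.acc = true  [B.acc == false]
15. n0.hot = true  [B.acc == false]
16. n0.tag = "uq"  ["uq"]

true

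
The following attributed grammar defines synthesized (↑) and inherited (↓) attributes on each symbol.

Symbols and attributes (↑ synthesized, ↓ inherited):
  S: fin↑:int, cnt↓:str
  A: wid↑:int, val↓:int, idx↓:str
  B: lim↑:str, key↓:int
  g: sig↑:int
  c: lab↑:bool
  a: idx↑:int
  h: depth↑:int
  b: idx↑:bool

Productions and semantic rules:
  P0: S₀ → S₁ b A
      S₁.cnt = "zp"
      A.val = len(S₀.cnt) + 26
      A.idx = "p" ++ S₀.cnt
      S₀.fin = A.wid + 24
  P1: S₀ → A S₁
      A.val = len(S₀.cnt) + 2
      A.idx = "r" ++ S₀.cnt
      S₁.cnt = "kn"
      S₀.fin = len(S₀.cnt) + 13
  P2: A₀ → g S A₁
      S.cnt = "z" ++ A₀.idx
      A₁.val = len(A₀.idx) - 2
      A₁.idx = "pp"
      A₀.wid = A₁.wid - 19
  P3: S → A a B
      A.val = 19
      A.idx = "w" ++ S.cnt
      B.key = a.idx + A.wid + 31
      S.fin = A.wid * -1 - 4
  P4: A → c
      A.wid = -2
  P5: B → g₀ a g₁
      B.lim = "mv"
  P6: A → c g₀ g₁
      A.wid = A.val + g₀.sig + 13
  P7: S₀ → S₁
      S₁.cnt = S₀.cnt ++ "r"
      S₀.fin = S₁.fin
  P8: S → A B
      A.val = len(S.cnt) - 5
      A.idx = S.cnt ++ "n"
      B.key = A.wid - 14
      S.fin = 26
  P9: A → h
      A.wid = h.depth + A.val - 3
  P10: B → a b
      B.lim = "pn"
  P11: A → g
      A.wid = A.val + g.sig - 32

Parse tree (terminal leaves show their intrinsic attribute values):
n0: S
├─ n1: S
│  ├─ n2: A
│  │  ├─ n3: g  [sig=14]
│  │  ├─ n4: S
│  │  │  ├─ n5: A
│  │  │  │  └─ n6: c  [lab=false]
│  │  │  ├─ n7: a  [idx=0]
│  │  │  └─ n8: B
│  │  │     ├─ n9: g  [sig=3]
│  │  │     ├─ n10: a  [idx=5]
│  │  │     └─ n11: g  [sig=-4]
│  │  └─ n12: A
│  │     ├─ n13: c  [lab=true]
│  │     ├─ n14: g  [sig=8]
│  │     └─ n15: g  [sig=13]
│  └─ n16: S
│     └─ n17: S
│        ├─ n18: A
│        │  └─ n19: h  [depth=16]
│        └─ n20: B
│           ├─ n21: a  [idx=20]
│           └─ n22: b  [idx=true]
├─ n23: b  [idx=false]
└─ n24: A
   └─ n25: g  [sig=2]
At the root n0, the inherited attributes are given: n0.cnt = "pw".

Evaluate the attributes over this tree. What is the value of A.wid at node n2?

3

1. n0.cnt = "pw"  [given at root]
2. n1.cnt = "zp"  ["zp"]
3. n2.val = 4  [len(S₀.cnt) + 2]
4. n2.idx = "rzp"  ["r" ++ S₀.cnt]
5. n3.sig = 14  [terminal]
6. n4.cnt = "zrzp"  ["z" ++ A₀.idx]
7. n5.val = 19  [19]
8. n5.idx = "wzrzp"  ["w" ++ S.cnt]
9. n6.lab = false  [terminal]
10. n5.wid = -2  [-2]
11. n7.idx = 0  [terminal]
12. n8.key = 29  [a.idx + A.wid + 31]
13. n9.sig = 3  [terminal]
14. n10.idx = 5  [terminal]
15. n11.sig = -4  [terminal]
16. n8.lim = "mv"  ["mv"]
17. n4.fin = -2  [A.wid * -1 - 4]
18. n12.val = 1  [len(A₀.idx) - 2]
19. n12.idx = "pp"  ["pp"]
20. n13.lab = true  [terminal]
21. n14.sig = 8  [terminal]
22. n15.sig = 13  [terminal]
23. n12.wid = 22  [A.val + g₀.sig + 13]
24. n2.wid = 3  [A₁.wid - 19]
25. n16.cnt = "kn"  ["kn"]
26. n17.cnt = "knr"  [S₀.cnt ++ "r"]
27. n18.val = -2  [len(S.cnt) - 5]
28. n18.idx = "knrn"  [S.cnt ++ "n"]
29. n19.depth = 16  [terminal]
30. n18.wid = 11  [h.depth + A.val - 3]
31. n20.key = -3  [A.wid - 14]
32. n21.idx = 20  [terminal]
33. n22.idx = true  [terminal]
34. n20.lim = "pn"  ["pn"]
35. n17.fin = 26  [26]
36. n16.fin = 26  [S₁.fin]
37. n1.fin = 15  [len(S₀.cnt) + 13]
38. n23.idx = false  [terminal]
39. n24.val = 28  [len(S₀.cnt) + 26]
40. n24.idx = "ppw"  ["p" ++ S₀.cnt]
41. n25.sig = 2  [terminal]
42. n24.wid = -2  [A.val + g.sig - 32]
43. n0.fin = 22  [A.wid + 24]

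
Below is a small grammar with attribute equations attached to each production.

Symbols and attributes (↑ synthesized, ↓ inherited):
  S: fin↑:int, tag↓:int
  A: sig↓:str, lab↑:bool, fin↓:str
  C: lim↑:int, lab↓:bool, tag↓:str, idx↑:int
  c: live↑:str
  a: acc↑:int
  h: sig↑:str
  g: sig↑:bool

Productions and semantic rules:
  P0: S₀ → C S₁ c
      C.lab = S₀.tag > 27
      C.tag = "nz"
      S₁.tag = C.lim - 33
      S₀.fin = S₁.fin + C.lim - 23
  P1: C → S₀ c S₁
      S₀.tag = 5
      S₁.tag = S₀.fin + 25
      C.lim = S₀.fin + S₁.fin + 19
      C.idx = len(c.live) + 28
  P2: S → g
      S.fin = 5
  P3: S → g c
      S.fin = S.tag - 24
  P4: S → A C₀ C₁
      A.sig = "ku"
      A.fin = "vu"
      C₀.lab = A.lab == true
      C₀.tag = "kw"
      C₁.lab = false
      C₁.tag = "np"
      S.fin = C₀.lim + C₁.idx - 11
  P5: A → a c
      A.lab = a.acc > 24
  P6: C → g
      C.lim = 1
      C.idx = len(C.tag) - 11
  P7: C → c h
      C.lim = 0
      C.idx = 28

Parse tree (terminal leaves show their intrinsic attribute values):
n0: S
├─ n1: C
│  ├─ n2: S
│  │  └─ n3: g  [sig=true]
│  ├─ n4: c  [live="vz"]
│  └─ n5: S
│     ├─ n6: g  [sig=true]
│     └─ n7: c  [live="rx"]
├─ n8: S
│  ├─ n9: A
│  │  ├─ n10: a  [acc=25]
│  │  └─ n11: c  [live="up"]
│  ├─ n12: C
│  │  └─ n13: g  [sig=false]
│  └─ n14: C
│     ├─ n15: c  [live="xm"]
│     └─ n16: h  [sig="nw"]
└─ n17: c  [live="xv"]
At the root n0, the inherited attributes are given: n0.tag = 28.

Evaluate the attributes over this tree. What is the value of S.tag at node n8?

1. n0.tag = 28  [given at root]
2. n1.lab = true  [S₀.tag > 27]
3. n1.tag = "nz"  ["nz"]
4. n2.tag = 5  [5]
5. n3.sig = true  [terminal]
6. n2.fin = 5  [5]
7. n4.live = "vz"  [terminal]
8. n5.tag = 30  [S₀.fin + 25]
9. n6.sig = true  [terminal]
10. n7.live = "rx"  [terminal]
11. n5.fin = 6  [S.tag - 24]
12. n1.lim = 30  [S₀.fin + S₁.fin + 19]
13. n1.idx = 30  [len(c.live) + 28]
14. n8.tag = -3  [C.lim - 33]
15. n9.sig = "ku"  ["ku"]
16. n9.fin = "vu"  ["vu"]
17. n10.acc = 25  [terminal]
18. n11.live = "up"  [terminal]
19. n9.lab = true  [a.acc > 24]
20. n12.lab = true  [A.lab == true]
21. n12.tag = "kw"  ["kw"]
22. n13.sig = false  [terminal]
23. n12.lim = 1  [1]
24. n12.idx = -9  [len(C.tag) - 11]
25. n14.lab = false  [false]
26. n14.tag = "np"  ["np"]
27. n15.live = "xm"  [terminal]
28. n16.sig = "nw"  [terminal]
29. n14.lim = 0  [0]
30. n14.idx = 28  [28]
31. n8.fin = 18  [C₀.lim + C₁.idx - 11]
32. n17.live = "xv"  [terminal]
33. n0.fin = 25  [S₁.fin + C.lim - 23]

-3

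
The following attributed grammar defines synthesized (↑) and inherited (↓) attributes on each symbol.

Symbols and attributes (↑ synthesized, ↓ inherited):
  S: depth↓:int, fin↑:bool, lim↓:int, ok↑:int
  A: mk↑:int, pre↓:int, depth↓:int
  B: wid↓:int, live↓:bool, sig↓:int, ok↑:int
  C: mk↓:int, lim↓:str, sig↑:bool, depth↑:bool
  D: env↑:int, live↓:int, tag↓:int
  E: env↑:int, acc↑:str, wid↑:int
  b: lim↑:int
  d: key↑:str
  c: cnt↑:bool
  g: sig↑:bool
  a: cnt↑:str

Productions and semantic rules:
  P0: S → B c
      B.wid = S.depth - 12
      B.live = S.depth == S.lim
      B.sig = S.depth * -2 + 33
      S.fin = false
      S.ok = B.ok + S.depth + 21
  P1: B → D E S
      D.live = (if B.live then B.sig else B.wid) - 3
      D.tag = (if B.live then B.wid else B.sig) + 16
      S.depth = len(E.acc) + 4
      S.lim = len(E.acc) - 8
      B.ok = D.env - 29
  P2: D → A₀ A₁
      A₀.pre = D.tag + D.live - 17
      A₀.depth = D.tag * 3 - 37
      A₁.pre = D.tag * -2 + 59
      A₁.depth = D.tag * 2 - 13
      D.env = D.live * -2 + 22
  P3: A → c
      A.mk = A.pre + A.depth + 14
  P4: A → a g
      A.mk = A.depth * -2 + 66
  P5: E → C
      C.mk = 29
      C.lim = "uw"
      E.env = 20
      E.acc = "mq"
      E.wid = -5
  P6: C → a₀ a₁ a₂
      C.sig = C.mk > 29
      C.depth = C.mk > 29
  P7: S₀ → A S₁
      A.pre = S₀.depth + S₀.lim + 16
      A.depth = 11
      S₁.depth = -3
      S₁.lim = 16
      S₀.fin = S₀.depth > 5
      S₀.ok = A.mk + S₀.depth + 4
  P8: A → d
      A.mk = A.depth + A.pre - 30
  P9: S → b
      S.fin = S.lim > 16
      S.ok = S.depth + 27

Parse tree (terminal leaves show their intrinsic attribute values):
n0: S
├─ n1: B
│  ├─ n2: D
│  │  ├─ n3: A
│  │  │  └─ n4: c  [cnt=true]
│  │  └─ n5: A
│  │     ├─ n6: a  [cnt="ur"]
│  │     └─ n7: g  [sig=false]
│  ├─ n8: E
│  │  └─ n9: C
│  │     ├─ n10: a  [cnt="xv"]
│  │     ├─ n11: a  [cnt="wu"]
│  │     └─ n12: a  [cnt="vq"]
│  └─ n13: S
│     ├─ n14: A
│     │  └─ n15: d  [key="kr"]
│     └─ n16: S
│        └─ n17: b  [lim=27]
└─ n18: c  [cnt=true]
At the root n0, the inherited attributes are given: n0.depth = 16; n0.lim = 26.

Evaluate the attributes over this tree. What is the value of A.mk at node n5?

24

1. n0.depth = 16  [given at root]
2. n0.lim = 26  [given at root]
3. n1.wid = 4  [S.depth - 12]
4. n1.live = false  [S.depth == S.lim]
5. n1.sig = 1  [S.depth * -2 + 33]
6. n2.live = 1  [(if B.live then B.sig else B.wid) - 3]
7. n2.tag = 17  [(if B.live then B.wid else B.sig) + 16]
8. n3.pre = 1  [D.tag + D.live - 17]
9. n3.depth = 14  [D.tag * 3 - 37]
10. n4.cnt = true  [terminal]
11. n3.mk = 29  [A.pre + A.depth + 14]
12. n5.pre = 25  [D.tag * -2 + 59]
13. n5.depth = 21  [D.tag * 2 - 13]
14. n6.cnt = "ur"  [terminal]
15. n7.sig = false  [terminal]
16. n5.mk = 24  [A.depth * -2 + 66]
17. n2.env = 20  [D.live * -2 + 22]
18. n9.mk = 29  [29]
19. n9.lim = "uw"  ["uw"]
20. n10.cnt = "xv"  [terminal]
21. n11.cnt = "wu"  [terminal]
22. n12.cnt = "vq"  [terminal]
23. n9.sig = false  [C.mk > 29]
24. n9.depth = false  [C.mk > 29]
25. n8.env = 20  [20]
26. n8.acc = "mq"  ["mq"]
27. n8.wid = -5  [-5]
28. n13.depth = 6  [len(E.acc) + 4]
29. n13.lim = -6  [len(E.acc) - 8]
30. n14.pre = 16  [S₀.depth + S₀.lim + 16]
31. n14.depth = 11  [11]
32. n15.key = "kr"  [terminal]
33. n14.mk = -3  [A.depth + A.pre - 30]
34. n16.depth = -3  [-3]
35. n16.lim = 16  [16]
36. n17.lim = 27  [terminal]
37. n16.fin = false  [S.lim > 16]
38. n16.ok = 24  [S.depth + 27]
39. n13.fin = true  [S₀.depth > 5]
40. n13.ok = 7  [A.mk + S₀.depth + 4]
41. n1.ok = -9  [D.env - 29]
42. n18.cnt = true  [terminal]
43. n0.fin = false  [false]
44. n0.ok = 28  [B.ok + S.depth + 21]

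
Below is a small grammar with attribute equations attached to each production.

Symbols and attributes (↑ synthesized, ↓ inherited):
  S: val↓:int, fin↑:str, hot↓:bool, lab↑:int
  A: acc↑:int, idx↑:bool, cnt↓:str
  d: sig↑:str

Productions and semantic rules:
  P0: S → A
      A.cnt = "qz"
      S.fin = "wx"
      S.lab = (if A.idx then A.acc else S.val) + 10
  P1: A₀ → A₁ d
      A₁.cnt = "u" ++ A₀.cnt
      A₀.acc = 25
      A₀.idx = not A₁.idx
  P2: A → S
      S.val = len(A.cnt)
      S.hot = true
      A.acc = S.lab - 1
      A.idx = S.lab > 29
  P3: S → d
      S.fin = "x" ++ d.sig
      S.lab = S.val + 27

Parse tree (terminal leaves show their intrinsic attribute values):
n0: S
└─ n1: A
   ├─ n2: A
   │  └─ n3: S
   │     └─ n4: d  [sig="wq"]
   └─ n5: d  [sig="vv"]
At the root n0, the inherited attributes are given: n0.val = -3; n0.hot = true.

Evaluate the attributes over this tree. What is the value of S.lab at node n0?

7

1. n0.val = -3  [given at root]
2. n0.hot = true  [given at root]
3. n1.cnt = "qz"  ["qz"]
4. n2.cnt = "uqz"  ["u" ++ A₀.cnt]
5. n3.val = 3  [len(A.cnt)]
6. n3.hot = true  [true]
7. n4.sig = "wq"  [terminal]
8. n3.fin = "xwq"  ["x" ++ d.sig]
9. n3.lab = 30  [S.val + 27]
10. n2.acc = 29  [S.lab - 1]
11. n2.idx = true  [S.lab > 29]
12. n5.sig = "vv"  [terminal]
13. n1.acc = 25  [25]
14. n1.idx = false  [not A₁.idx]
15. n0.fin = "wx"  ["wx"]
16. n0.lab = 7  [(if A.idx then A.acc else S.val) + 10]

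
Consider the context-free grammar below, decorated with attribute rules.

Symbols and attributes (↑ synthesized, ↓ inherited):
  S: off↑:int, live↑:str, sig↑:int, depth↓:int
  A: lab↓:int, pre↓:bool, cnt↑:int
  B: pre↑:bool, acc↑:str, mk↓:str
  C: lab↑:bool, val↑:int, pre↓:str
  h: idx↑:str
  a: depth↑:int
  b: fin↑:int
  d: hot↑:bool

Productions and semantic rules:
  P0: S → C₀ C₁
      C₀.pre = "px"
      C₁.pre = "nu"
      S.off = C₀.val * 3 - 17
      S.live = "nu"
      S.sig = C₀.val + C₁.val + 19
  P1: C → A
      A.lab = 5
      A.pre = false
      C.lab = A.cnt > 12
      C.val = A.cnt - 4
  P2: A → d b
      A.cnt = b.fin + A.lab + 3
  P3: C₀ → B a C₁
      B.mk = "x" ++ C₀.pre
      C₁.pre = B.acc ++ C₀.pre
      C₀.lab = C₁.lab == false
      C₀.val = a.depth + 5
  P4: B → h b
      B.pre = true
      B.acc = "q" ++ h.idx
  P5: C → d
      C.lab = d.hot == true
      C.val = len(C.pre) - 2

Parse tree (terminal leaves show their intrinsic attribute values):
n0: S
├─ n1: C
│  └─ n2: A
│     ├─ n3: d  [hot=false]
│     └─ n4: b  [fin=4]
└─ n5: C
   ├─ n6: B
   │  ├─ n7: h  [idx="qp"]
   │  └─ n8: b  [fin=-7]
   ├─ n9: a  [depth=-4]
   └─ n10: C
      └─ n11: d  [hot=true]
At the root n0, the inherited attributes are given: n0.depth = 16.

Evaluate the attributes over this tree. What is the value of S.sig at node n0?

1. n0.depth = 16  [given at root]
2. n1.pre = "px"  ["px"]
3. n2.lab = 5  [5]
4. n2.pre = false  [false]
5. n3.hot = false  [terminal]
6. n4.fin = 4  [terminal]
7. n2.cnt = 12  [b.fin + A.lab + 3]
8. n1.lab = false  [A.cnt > 12]
9. n1.val = 8  [A.cnt - 4]
10. n5.pre = "nu"  ["nu"]
11. n6.mk = "xnu"  ["x" ++ C₀.pre]
12. n7.idx = "qp"  [terminal]
13. n8.fin = -7  [terminal]
14. n6.pre = true  [true]
15. n6.acc = "qqp"  ["q" ++ h.idx]
16. n9.depth = -4  [terminal]
17. n10.pre = "qqpnu"  [B.acc ++ C₀.pre]
18. n11.hot = true  [terminal]
19. n10.lab = true  [d.hot == true]
20. n10.val = 3  [len(C.pre) - 2]
21. n5.lab = false  [C₁.lab == false]
22. n5.val = 1  [a.depth + 5]
23. n0.off = 7  [C₀.val * 3 - 17]
24. n0.live = "nu"  ["nu"]
25. n0.sig = 28  [C₀.val + C₁.val + 19]

28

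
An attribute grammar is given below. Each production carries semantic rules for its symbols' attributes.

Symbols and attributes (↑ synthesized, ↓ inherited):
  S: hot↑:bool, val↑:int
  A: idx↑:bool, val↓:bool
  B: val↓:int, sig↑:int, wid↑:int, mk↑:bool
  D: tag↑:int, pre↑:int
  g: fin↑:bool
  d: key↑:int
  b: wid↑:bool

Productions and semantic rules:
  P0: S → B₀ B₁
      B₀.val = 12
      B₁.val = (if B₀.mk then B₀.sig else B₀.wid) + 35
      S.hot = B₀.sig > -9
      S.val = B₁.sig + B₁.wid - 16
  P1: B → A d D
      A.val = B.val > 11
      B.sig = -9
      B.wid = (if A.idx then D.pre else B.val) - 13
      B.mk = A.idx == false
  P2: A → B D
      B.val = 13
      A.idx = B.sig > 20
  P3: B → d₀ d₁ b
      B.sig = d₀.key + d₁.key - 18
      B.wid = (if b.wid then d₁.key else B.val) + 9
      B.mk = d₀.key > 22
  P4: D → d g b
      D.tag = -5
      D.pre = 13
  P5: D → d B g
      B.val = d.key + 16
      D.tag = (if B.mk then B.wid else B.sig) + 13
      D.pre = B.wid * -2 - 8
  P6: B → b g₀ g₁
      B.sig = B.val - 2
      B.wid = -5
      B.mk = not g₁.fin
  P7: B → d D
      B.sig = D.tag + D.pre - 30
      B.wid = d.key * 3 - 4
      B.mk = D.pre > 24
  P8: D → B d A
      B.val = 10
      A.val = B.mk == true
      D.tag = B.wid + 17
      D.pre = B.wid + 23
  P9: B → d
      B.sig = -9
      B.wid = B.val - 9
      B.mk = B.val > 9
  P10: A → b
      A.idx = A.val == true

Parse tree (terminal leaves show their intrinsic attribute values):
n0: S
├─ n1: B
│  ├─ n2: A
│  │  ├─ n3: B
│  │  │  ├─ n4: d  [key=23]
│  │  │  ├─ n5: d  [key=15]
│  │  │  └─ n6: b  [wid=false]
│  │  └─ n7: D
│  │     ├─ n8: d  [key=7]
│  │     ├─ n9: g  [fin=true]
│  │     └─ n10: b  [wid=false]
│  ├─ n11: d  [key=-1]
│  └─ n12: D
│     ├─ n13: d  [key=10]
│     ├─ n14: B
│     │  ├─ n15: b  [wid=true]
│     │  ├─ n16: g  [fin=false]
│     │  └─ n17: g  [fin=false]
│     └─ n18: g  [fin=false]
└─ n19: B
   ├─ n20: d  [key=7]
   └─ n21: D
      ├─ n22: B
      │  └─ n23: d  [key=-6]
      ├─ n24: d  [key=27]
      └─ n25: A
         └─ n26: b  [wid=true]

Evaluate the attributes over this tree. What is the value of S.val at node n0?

13

1. n1.val = 12  [12]
2. n2.val = true  [B.val > 11]
3. n3.val = 13  [13]
4. n4.key = 23  [terminal]
5. n5.key = 15  [terminal]
6. n6.wid = false  [terminal]
7. n3.sig = 20  [d₀.key + d₁.key - 18]
8. n3.wid = 22  [(if b.wid then d₁.key else B.val) + 9]
9. n3.mk = true  [d₀.key > 22]
10. n8.key = 7  [terminal]
11. n9.fin = true  [terminal]
12. n10.wid = false  [terminal]
13. n7.tag = -5  [-5]
14. n7.pre = 13  [13]
15. n2.idx = false  [B.sig > 20]
16. n11.key = -1  [terminal]
17. n13.key = 10  [terminal]
18. n14.val = 26  [d.key + 16]
19. n15.wid = true  [terminal]
20. n16.fin = false  [terminal]
21. n17.fin = false  [terminal]
22. n14.sig = 24  [B.val - 2]
23. n14.wid = -5  [-5]
24. n14.mk = true  [not g₁.fin]
25. n18.fin = false  [terminal]
26. n12.tag = 8  [(if B.mk then B.wid else B.sig) + 13]
27. n12.pre = 2  [B.wid * -2 - 8]
28. n1.sig = -9  [-9]
29. n1.wid = -1  [(if A.idx then D.pre else B.val) - 13]
30. n1.mk = true  [A.idx == false]
31. n19.val = 26  [(if B₀.mk then B₀.sig else B₀.wid) + 35]
32. n20.key = 7  [terminal]
33. n22.val = 10  [10]
34. n23.key = -6  [terminal]
35. n22.sig = -9  [-9]
36. n22.wid = 1  [B.val - 9]
37. n22.mk = true  [B.val > 9]
38. n24.key = 27  [terminal]
39. n25.val = true  [B.mk == true]
40. n26.wid = true  [terminal]
41. n25.idx = true  [A.val == true]
42. n21.tag = 18  [B.wid + 17]
43. n21.pre = 24  [B.wid + 23]
44. n19.sig = 12  [D.tag + D.pre - 30]
45. n19.wid = 17  [d.key * 3 - 4]
46. n19.mk = false  [D.pre > 24]
47. n0.hot = false  [B₀.sig > -9]
48. n0.val = 13  [B₁.sig + B₁.wid - 16]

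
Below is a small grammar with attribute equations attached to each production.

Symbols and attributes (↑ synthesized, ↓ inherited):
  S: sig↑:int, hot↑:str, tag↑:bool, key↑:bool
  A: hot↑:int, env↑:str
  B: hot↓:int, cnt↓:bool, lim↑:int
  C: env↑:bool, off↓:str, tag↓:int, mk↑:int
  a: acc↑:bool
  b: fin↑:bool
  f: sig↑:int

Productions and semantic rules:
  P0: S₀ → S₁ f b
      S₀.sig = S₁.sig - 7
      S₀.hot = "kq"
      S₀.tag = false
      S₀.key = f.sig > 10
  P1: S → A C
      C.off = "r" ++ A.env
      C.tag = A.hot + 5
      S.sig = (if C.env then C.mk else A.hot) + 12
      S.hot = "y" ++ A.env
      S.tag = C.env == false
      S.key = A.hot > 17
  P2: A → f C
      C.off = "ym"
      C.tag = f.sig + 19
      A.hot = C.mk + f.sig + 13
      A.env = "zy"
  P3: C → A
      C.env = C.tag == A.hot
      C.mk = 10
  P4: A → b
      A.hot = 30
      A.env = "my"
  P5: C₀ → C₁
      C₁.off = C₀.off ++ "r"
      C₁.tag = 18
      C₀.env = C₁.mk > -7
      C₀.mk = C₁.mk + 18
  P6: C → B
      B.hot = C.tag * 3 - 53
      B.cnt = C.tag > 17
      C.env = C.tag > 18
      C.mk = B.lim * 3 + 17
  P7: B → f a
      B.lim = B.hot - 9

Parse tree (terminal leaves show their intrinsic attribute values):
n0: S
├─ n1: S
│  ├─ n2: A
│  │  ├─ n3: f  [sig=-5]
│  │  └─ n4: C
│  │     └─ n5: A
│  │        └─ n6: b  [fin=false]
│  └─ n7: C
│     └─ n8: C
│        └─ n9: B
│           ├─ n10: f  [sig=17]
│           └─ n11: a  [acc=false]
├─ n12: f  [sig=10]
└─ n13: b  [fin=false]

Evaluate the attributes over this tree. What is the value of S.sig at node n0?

1. n3.sig = -5  [terminal]
2. n4.off = "ym"  ["ym"]
3. n4.tag = 14  [f.sig + 19]
4. n6.fin = false  [terminal]
5. n5.hot = 30  [30]
6. n5.env = "my"  ["my"]
7. n4.env = false  [C.tag == A.hot]
8. n4.mk = 10  [10]
9. n2.hot = 18  [C.mk + f.sig + 13]
10. n2.env = "zy"  ["zy"]
11. n7.off = "rzy"  ["r" ++ A.env]
12. n7.tag = 23  [A.hot + 5]
13. n8.off = "rzyr"  [C₀.off ++ "r"]
14. n8.tag = 18  [18]
15. n9.hot = 1  [C.tag * 3 - 53]
16. n9.cnt = true  [C.tag > 17]
17. n10.sig = 17  [terminal]
18. n11.acc = false  [terminal]
19. n9.lim = -8  [B.hot - 9]
20. n8.env = false  [C.tag > 18]
21. n8.mk = -7  [B.lim * 3 + 17]
22. n7.env = false  [C₁.mk > -7]
23. n7.mk = 11  [C₁.mk + 18]
24. n1.sig = 30  [(if C.env then C.mk else A.hot) + 12]
25. n1.hot = "yzy"  ["y" ++ A.env]
26. n1.tag = true  [C.env == false]
27. n1.key = true  [A.hot > 17]
28. n12.sig = 10  [terminal]
29. n13.fin = false  [terminal]
30. n0.sig = 23  [S₁.sig - 7]
31. n0.hot = "kq"  ["kq"]
32. n0.tag = false  [false]
33. n0.key = false  [f.sig > 10]

23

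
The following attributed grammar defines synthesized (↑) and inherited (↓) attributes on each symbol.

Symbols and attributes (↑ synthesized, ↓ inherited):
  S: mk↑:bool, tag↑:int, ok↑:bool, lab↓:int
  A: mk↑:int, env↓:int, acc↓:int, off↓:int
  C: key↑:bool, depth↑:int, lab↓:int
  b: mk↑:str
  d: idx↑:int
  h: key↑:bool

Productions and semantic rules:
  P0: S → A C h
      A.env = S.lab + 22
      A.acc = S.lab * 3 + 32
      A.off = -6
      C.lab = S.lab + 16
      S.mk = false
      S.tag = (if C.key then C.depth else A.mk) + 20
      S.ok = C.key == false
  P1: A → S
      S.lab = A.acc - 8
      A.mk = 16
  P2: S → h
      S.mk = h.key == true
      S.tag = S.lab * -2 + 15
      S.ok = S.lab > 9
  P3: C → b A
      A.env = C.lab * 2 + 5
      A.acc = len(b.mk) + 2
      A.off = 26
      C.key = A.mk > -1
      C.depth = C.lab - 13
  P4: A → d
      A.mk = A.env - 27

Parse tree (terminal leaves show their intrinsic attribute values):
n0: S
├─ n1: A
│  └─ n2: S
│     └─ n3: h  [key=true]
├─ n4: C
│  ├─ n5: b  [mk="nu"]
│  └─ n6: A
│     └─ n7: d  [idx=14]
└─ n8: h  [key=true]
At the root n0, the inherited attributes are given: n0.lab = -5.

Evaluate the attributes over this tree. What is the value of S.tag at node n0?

1. n0.lab = -5  [given at root]
2. n1.env = 17  [S.lab + 22]
3. n1.acc = 17  [S.lab * 3 + 32]
4. n1.off = -6  [-6]
5. n2.lab = 9  [A.acc - 8]
6. n3.key = true  [terminal]
7. n2.mk = true  [h.key == true]
8. n2.tag = -3  [S.lab * -2 + 15]
9. n2.ok = false  [S.lab > 9]
10. n1.mk = 16  [16]
11. n4.lab = 11  [S.lab + 16]
12. n5.mk = "nu"  [terminal]
13. n6.env = 27  [C.lab * 2 + 5]
14. n6.acc = 4  [len(b.mk) + 2]
15. n6.off = 26  [26]
16. n7.idx = 14  [terminal]
17. n6.mk = 0  [A.env - 27]
18. n4.key = true  [A.mk > -1]
19. n4.depth = -2  [C.lab - 13]
20. n8.key = true  [terminal]
21. n0.mk = false  [false]
22. n0.tag = 18  [(if C.key then C.depth else A.mk) + 20]
23. n0.ok = false  [C.key == false]

18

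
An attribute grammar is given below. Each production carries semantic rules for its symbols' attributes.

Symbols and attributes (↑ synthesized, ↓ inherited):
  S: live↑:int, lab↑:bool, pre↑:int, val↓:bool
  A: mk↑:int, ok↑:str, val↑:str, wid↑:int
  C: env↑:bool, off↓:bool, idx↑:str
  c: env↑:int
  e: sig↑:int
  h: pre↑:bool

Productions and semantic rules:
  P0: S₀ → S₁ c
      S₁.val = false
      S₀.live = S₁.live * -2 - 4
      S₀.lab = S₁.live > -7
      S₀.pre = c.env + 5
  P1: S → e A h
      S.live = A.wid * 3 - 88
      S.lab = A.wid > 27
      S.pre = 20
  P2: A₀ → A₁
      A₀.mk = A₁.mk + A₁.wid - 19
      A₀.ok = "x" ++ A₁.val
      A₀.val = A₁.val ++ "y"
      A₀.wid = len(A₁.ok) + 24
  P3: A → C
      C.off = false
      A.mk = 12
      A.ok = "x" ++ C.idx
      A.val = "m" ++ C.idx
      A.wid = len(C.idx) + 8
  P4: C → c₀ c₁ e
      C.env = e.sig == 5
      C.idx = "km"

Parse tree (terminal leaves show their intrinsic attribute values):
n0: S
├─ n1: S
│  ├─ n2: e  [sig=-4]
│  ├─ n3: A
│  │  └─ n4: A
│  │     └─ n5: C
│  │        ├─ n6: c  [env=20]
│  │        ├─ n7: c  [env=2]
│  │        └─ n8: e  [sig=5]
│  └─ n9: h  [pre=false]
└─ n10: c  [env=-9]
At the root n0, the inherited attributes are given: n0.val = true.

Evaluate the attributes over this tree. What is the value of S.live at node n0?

10

1. n0.val = true  [given at root]
2. n1.val = false  [false]
3. n2.sig = -4  [terminal]
4. n5.off = false  [false]
5. n6.env = 20  [terminal]
6. n7.env = 2  [terminal]
7. n8.sig = 5  [terminal]
8. n5.env = true  [e.sig == 5]
9. n5.idx = "km"  ["km"]
10. n4.mk = 12  [12]
11. n4.ok = "xkm"  ["x" ++ C.idx]
12. n4.val = "mkm"  ["m" ++ C.idx]
13. n4.wid = 10  [len(C.idx) + 8]
14. n3.mk = 3  [A₁.mk + A₁.wid - 19]
15. n3.ok = "xmkm"  ["x" ++ A₁.val]
16. n3.val = "mkmy"  [A₁.val ++ "y"]
17. n3.wid = 27  [len(A₁.ok) + 24]
18. n9.pre = false  [terminal]
19. n1.live = -7  [A.wid * 3 - 88]
20. n1.lab = false  [A.wid > 27]
21. n1.pre = 20  [20]
22. n10.env = -9  [terminal]
23. n0.live = 10  [S₁.live * -2 - 4]
24. n0.lab = false  [S₁.live > -7]
25. n0.pre = -4  [c.env + 5]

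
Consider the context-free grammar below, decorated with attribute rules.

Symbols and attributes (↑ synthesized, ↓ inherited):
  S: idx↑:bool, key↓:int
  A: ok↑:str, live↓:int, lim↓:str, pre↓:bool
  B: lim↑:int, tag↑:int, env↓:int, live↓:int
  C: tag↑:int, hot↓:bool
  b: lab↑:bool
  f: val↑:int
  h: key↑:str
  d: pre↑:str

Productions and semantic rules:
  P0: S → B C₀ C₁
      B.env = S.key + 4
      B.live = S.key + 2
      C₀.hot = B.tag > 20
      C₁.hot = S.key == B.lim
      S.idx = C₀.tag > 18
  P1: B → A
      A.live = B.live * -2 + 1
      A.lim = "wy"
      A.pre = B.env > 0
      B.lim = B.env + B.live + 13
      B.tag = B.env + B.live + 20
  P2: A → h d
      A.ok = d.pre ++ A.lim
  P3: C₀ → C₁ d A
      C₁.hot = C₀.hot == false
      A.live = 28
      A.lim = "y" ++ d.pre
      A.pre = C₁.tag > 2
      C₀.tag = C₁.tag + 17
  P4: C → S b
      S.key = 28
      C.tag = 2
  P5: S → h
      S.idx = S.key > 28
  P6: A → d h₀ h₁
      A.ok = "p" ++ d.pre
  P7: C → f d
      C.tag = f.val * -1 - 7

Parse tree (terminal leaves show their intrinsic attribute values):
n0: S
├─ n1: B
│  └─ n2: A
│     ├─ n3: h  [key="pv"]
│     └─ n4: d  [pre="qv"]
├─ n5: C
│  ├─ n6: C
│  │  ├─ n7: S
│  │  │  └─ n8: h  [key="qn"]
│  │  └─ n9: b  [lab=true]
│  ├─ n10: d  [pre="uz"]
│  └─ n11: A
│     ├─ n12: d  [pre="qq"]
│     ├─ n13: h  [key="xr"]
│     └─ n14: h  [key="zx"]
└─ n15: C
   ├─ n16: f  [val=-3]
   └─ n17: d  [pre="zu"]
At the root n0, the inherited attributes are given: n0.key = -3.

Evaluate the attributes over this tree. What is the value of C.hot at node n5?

1. n0.key = -3  [given at root]
2. n1.env = 1  [S.key + 4]
3. n1.live = -1  [S.key + 2]
4. n2.live = 3  [B.live * -2 + 1]
5. n2.lim = "wy"  ["wy"]
6. n2.pre = true  [B.env > 0]
7. n3.key = "pv"  [terminal]
8. n4.pre = "qv"  [terminal]
9. n2.ok = "qvwy"  [d.pre ++ A.lim]
10. n1.lim = 13  [B.env + B.live + 13]
11. n1.tag = 20  [B.env + B.live + 20]
12. n5.hot = false  [B.tag > 20]
13. n6.hot = true  [C₀.hot == false]
14. n7.key = 28  [28]
15. n8.key = "qn"  [terminal]
16. n7.idx = false  [S.key > 28]
17. n9.lab = true  [terminal]
18. n6.tag = 2  [2]
19. n10.pre = "uz"  [terminal]
20. n11.live = 28  [28]
21. n11.lim = "yuz"  ["y" ++ d.pre]
22. n11.pre = false  [C₁.tag > 2]
23. n12.pre = "qq"  [terminal]
24. n13.key = "xr"  [terminal]
25. n14.key = "zx"  [terminal]
26. n11.ok = "pqq"  ["p" ++ d.pre]
27. n5.tag = 19  [C₁.tag + 17]
28. n15.hot = false  [S.key == B.lim]
29. n16.val = -3  [terminal]
30. n17.pre = "zu"  [terminal]
31. n15.tag = -4  [f.val * -1 - 7]
32. n0.idx = true  [C₀.tag > 18]

false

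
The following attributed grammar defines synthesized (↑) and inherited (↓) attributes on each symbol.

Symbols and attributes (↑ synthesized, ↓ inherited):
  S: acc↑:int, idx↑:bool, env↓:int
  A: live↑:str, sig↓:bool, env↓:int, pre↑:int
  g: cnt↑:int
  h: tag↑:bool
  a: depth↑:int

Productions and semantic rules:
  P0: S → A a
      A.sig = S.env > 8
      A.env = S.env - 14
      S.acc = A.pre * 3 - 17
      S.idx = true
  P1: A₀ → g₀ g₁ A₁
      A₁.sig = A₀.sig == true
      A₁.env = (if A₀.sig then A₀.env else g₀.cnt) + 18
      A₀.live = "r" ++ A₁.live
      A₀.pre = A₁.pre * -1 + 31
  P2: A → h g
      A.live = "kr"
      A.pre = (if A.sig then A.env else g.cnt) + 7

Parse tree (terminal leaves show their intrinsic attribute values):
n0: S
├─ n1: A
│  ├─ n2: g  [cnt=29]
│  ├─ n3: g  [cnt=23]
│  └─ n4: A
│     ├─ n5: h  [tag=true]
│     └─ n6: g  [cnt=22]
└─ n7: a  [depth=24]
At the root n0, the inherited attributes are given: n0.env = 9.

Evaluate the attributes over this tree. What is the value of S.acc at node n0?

16

1. n0.env = 9  [given at root]
2. n1.sig = true  [S.env > 8]
3. n1.env = -5  [S.env - 14]
4. n2.cnt = 29  [terminal]
5. n3.cnt = 23  [terminal]
6. n4.sig = true  [A₀.sig == true]
7. n4.env = 13  [(if A₀.sig then A₀.env else g₀.cnt) + 18]
8. n5.tag = true  [terminal]
9. n6.cnt = 22  [terminal]
10. n4.live = "kr"  ["kr"]
11. n4.pre = 20  [(if A.sig then A.env else g.cnt) + 7]
12. n1.live = "rkr"  ["r" ++ A₁.live]
13. n1.pre = 11  [A₁.pre * -1 + 31]
14. n7.depth = 24  [terminal]
15. n0.acc = 16  [A.pre * 3 - 17]
16. n0.idx = true  [true]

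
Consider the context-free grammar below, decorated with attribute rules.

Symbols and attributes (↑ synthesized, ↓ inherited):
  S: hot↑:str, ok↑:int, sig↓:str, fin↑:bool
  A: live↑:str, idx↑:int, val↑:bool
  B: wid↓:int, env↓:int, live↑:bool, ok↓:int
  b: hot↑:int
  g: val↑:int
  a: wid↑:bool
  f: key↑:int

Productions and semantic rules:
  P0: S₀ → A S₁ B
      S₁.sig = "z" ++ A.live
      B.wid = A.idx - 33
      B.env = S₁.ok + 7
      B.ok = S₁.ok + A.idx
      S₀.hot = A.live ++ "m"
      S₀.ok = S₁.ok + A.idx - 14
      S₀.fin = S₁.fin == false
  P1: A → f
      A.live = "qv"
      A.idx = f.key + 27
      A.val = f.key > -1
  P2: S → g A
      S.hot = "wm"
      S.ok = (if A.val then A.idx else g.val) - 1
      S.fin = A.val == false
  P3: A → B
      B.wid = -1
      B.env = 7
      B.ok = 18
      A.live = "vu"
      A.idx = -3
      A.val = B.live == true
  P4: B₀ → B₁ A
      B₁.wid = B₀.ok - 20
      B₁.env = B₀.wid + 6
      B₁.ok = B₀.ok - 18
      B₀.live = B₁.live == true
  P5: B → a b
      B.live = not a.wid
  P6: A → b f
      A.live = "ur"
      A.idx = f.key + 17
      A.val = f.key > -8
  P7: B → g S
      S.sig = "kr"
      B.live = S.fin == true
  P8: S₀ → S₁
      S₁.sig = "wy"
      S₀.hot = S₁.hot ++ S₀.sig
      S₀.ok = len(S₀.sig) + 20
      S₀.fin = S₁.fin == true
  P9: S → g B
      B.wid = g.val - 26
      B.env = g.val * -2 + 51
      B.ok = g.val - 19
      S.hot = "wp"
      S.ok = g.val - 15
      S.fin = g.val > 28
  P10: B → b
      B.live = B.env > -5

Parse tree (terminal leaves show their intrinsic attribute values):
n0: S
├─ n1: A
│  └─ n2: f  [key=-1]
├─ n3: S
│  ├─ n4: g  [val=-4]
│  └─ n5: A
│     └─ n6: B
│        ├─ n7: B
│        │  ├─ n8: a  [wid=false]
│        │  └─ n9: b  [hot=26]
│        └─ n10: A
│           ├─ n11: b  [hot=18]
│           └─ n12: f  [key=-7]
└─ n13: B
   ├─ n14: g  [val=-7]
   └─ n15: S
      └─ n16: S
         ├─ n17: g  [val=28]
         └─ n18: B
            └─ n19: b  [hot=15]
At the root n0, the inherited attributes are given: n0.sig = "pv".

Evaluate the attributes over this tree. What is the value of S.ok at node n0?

1. n0.sig = "pv"  [given at root]
2. n2.key = -1  [terminal]
3. n1.live = "qv"  ["qv"]
4. n1.idx = 26  [f.key + 27]
5. n1.val = false  [f.key > -1]
6. n3.sig = "zqv"  ["z" ++ A.live]
7. n4.val = -4  [terminal]
8. n6.wid = -1  [-1]
9. n6.env = 7  [7]
10. n6.ok = 18  [18]
11. n7.wid = -2  [B₀.ok - 20]
12. n7.env = 5  [B₀.wid + 6]
13. n7.ok = 0  [B₀.ok - 18]
14. n8.wid = false  [terminal]
15. n9.hot = 26  [terminal]
16. n7.live = true  [not a.wid]
17. n11.hot = 18  [terminal]
18. n12.key = -7  [terminal]
19. n10.live = "ur"  ["ur"]
20. n10.idx = 10  [f.key + 17]
21. n10.val = true  [f.key > -8]
22. n6.live = true  [B₁.live == true]
23. n5.live = "vu"  ["vu"]
24. n5.idx = -3  [-3]
25. n5.val = true  [B.live == true]
26. n3.hot = "wm"  ["wm"]
27. n3.ok = -4  [(if A.val then A.idx else g.val) - 1]
28. n3.fin = false  [A.val == false]
29. n13.wid = -7  [A.idx - 33]
30. n13.env = 3  [S₁.ok + 7]
31. n13.ok = 22  [S₁.ok + A.idx]
32. n14.val = -7  [terminal]
33. n15.sig = "kr"  ["kr"]
34. n16.sig = "wy"  ["wy"]
35. n17.val = 28  [terminal]
36. n18.wid = 2  [g.val - 26]
37. n18.env = -5  [g.val * -2 + 51]
38. n18.ok = 9  [g.val - 19]
39. n19.hot = 15  [terminal]
40. n18.live = false  [B.env > -5]
41. n16.hot = "wp"  ["wp"]
42. n16.ok = 13  [g.val - 15]
43. n16.fin = false  [g.val > 28]
44. n15.hot = "wpkr"  [S₁.hot ++ S₀.sig]
45. n15.ok = 22  [len(S₀.sig) + 20]
46. n15.fin = false  [S₁.fin == true]
47. n13.live = false  [S.fin == true]
48. n0.hot = "qvm"  [A.live ++ "m"]
49. n0.ok = 8  [S₁.ok + A.idx - 14]
50. n0.fin = true  [S₁.fin == false]

8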